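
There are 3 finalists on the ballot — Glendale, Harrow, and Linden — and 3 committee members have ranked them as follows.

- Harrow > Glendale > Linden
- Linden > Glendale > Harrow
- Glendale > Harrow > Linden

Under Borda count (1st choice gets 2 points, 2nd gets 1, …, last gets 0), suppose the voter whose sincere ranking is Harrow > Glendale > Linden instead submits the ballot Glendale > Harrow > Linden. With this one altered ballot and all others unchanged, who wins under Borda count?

Borda totals with the altered ballot: Glendale 5, Harrow 2, Linden 2.
The winner is unchanged: still Glendale.

Glendale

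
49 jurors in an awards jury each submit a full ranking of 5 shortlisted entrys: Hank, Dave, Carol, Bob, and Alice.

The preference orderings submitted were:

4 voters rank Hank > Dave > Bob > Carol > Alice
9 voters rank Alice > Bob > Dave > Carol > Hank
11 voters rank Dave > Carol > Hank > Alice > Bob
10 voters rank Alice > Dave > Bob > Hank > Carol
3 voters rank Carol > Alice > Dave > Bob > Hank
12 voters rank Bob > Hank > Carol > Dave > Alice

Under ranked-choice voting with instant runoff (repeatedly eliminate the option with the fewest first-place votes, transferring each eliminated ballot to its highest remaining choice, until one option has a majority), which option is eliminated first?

Round 1: Alice 19, Bob 12, Dave 11, Hank 4, Carol 3. Carol has the fewest and is eliminated.
Round 2: Alice 22, Bob 12, Dave 11, Hank 4. Hank has the fewest and is eliminated.
Round 3: Alice 22, Dave 15, Bob 12. Bob has the fewest and is eliminated.
Round 4: Dave 27, Alice 22. Dave has a majority.

Carol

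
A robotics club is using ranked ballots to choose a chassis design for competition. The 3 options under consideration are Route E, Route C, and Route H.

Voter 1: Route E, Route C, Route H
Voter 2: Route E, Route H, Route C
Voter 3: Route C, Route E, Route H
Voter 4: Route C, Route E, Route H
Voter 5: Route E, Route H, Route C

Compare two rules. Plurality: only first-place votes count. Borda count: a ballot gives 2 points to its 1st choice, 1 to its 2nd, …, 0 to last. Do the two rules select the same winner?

Plurality first-place counts: Route E 3, Route C 2, Route H 0 → Route E.
Borda totals: Route E 8, Route C 5, Route H 2 → Route E.
The two rules agree on Route E.

Yes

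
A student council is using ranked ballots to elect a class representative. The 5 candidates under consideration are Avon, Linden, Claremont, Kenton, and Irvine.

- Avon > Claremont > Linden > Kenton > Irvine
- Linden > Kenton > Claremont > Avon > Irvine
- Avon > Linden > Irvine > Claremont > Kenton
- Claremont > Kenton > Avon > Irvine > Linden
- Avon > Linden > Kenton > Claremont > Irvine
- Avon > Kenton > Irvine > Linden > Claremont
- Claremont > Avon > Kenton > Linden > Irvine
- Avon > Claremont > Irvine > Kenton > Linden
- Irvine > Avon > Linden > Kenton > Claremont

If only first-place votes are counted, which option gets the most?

Avon

First-place vote totals:
  Avon: 5
  Linden: 1
  Claremont: 2
  Kenton: 0
  Irvine: 1
Avon has the most first-place votes.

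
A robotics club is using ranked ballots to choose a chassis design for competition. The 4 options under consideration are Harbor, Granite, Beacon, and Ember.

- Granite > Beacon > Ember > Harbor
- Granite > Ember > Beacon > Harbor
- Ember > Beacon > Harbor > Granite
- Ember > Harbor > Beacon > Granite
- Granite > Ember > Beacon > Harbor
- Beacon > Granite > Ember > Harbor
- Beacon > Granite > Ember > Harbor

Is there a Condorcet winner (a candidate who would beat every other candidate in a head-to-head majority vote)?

Head-to-head results (7 voters total):
Harbor vs Granite: Granite wins 5–2.
Harbor vs Beacon: Beacon wins 6–1.
Harbor vs Ember: Ember wins 7–0.
Granite vs Beacon: Beacon wins 4–3.
Granite vs Ember: Granite wins 5–2.
Beacon vs Ember: Ember wins 4–3.
No candidate beats all others: Granite beats Ember beats Beacon beats Granite, a majority cycle.

No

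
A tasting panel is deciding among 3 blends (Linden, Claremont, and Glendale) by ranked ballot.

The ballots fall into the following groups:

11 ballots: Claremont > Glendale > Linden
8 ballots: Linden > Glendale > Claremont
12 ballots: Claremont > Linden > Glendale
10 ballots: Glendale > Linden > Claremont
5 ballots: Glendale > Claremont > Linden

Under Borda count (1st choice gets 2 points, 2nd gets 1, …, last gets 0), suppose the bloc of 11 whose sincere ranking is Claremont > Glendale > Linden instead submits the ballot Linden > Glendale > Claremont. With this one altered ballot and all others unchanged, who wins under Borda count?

Borda totals with the altered ballot: Linden 60, Claremont 29, Glendale 49.
The switch changes the winner from Claremont to Linden.

Linden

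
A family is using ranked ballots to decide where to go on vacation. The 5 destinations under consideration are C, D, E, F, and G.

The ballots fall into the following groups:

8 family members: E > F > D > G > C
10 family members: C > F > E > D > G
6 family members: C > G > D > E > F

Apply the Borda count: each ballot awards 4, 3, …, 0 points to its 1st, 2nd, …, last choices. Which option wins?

C

Borda scores:
  C: 8·0 + 10·4 + 6·4 = 64
  D: 8·2 + 10·1 + 6·2 = 38
  E: 8·4 + 10·2 + 6·1 = 58
  F: 8·3 + 10·3 + 6·0 = 54
  G: 8·1 + 10·0 + 6·3 = 26
C has the highest total.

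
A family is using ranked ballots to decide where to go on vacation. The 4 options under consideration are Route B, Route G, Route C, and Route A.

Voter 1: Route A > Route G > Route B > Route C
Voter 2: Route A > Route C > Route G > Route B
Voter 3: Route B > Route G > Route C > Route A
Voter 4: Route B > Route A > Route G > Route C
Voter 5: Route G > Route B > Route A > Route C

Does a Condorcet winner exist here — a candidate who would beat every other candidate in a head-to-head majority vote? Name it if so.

Head-to-head results (5 voters total):
Route B vs Route G: Route G wins 3–2.
Route B vs Route C: Route B wins 4–1.
Route B vs Route A: Route B wins 3–2.
Route G vs Route C: Route G wins 4–1.
Route G vs Route A: Route A wins 3–2.
Route C vs Route A: Route A wins 4–1.
No candidate beats all others: Route B beats Route A beats Route G beats Route B, a majority cycle.

No Condorcet winner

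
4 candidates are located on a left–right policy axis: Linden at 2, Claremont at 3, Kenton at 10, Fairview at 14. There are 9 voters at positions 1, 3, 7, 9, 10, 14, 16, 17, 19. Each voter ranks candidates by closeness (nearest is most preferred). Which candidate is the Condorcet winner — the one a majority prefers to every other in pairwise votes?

With single-peaked preferences on a line, the Condorcet winner is the candidate closest to the median voter.
The median voter (position 10) is closest to Kenton at 10.
Check: Kenton vs Claremont — voters closer to Kenton: 7 of 9.

Kenton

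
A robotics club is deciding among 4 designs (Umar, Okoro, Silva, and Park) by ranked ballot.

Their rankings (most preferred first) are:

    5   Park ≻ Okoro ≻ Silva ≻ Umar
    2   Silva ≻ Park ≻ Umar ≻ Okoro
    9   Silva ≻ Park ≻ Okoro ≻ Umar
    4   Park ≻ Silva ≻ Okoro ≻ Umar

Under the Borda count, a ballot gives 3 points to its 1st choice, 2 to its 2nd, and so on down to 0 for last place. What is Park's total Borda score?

Borda scores:
  Umar: 5·0 + 2·1 + 9·0 + 4·0 = 2
  Okoro: 5·2 + 2·0 + 9·1 + 4·1 = 23
  Silva: 5·1 + 2·3 + 9·3 + 4·2 = 46
  Park: 5·3 + 2·2 + 9·2 + 4·3 = 49

49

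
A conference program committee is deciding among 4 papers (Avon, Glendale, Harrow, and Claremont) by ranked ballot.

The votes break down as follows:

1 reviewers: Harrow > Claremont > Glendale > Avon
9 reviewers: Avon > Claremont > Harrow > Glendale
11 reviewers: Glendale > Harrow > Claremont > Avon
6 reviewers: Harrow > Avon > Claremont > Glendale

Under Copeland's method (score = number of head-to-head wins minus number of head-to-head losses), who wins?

Pairwise results:
  Avon vs Glendale: Avon wins 15–12.
  Avon vs Harrow: Harrow wins 18–9.
  Avon vs Claremont: Avon wins 15–12.
  Glendale vs Harrow: Harrow wins 16–11.
  Glendale vs Claremont: Claremont wins 16–11.
  Harrow vs Claremont: Harrow wins 18–9.
Copeland scores (wins − losses):
  Avon: 2 − 1 = 1
  Glendale: 0 − 3 = -3
  Harrow: 3 − 0 = 3
  Claremont: 1 − 2 = -1
Harrow has the best Copeland score.

Harrow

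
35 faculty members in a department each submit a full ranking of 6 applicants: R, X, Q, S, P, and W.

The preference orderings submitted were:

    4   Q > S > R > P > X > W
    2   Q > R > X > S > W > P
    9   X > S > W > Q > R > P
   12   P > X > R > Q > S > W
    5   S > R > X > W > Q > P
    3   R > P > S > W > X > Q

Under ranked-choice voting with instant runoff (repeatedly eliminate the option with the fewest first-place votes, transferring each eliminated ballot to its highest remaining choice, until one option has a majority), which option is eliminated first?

Round 1: P 12, X 9, Q 6, S 5, R 3, W 0. W has the fewest and is eliminated.
Round 2: P 12, X 9, Q 6, S 5, R 3. R has the fewest and is eliminated.
Round 3: P 15, X 9, Q 6, S 5. S has the fewest and is eliminated.
Round 4: P 15, X 14, Q 6. Q has the fewest and is eliminated.
Round 5: P 19, X 16. P has a majority.

W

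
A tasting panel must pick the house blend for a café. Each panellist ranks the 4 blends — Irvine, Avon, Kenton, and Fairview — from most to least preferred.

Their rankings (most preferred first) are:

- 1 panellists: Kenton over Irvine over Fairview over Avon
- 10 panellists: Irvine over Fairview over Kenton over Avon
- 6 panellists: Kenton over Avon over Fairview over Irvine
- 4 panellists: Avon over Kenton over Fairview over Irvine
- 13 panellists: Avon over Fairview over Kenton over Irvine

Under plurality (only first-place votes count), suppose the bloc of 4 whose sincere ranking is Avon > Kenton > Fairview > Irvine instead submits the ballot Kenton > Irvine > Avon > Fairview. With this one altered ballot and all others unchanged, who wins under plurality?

Avon

First-place totals with the altered ballot: Irvine 10, Avon 13, Kenton 11, Fairview 0.
The winner is unchanged: still Avon.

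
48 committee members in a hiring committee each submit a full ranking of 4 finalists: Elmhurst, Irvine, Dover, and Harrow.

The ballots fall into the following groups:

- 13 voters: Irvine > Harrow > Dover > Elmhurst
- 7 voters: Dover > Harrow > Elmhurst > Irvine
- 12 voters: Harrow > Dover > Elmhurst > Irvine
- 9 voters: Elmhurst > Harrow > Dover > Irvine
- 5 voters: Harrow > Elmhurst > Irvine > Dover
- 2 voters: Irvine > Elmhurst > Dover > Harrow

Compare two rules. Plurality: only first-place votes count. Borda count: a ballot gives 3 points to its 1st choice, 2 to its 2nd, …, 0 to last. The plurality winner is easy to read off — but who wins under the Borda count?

Harrow

Plurality first-place counts: Elmhurst 9, Irvine 15, Dover 7, Harrow 17 → Harrow.
Borda totals: Elmhurst 60, Irvine 50, Dover 69, Harrow 109 → Harrow.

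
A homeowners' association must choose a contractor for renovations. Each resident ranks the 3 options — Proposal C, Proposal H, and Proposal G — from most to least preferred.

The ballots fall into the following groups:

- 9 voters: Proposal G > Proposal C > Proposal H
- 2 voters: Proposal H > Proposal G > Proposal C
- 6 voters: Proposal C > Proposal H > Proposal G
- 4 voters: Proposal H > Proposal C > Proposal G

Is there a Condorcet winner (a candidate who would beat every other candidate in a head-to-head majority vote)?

Head-to-head results (21 voters total):
Proposal C vs Proposal H: Proposal C wins 15–6.
Proposal C vs Proposal G: Proposal G wins 11–10.
Proposal H vs Proposal G: Proposal H wins 12–9.
No candidate beats all others: Proposal C beats Proposal H beats Proposal G beats Proposal C, a majority cycle.

No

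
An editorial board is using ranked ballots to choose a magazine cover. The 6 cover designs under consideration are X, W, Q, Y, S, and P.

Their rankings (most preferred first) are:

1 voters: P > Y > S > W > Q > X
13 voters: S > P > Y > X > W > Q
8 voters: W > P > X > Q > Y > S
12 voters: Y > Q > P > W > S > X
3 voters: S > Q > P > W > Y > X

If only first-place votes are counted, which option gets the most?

S

First-place vote totals:
  X: 0
  W: 8
  Q: 0
  Y: 12
  S: 16
  P: 1
S has the most first-place votes.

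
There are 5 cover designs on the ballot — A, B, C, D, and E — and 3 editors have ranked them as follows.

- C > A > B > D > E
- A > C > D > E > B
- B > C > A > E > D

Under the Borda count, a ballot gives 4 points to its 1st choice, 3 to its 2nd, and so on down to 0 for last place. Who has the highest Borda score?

Borda scores:
  A: 3 + 4 + 2 = 9
  B: 2 + 0 + 4 = 6
  C: 4 + 3 + 3 = 10
  D: 1 + 2 + 0 = 3
  E: 0 + 1 + 1 = 2
C has the highest total.

C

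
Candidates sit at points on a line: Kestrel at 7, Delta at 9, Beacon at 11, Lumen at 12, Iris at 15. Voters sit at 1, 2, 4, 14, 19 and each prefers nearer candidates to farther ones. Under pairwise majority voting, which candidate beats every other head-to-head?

Kestrel

With single-peaked preferences on a line, the Condorcet winner is the candidate closest to the median voter.
The median voter (position 4) is closest to Kestrel at 7.
Check: Kestrel vs Lumen — voters closer to Kestrel: 3 of 5.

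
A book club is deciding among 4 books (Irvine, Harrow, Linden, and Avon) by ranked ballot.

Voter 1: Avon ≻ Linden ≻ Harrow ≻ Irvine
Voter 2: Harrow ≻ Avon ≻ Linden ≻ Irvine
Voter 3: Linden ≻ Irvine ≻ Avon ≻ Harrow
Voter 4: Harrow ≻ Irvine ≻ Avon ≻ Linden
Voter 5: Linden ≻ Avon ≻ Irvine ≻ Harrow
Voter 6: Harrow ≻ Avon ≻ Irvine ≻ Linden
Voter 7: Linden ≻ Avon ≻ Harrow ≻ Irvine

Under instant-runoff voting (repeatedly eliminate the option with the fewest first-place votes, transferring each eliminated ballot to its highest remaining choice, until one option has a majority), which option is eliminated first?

Irvine

Round 1: Harrow 3, Linden 3, Avon 1, Irvine 0. Irvine has the fewest and is eliminated.
Round 2: Harrow 3, Linden 3, Avon 1. Avon has the fewest and is eliminated.
Round 3: Linden 4, Harrow 3. Linden has a majority.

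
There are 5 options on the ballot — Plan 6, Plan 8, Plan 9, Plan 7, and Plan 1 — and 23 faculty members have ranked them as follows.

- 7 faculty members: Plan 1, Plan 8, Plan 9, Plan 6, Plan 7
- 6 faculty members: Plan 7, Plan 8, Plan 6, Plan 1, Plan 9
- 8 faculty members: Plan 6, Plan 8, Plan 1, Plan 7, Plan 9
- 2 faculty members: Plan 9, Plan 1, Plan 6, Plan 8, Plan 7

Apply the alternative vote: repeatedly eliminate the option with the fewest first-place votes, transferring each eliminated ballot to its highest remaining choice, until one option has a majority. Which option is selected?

Plan 6

Round 1: Plan 6 8, Plan 1 7, Plan 7 6, Plan 9 2, Plan 8 0. Plan 8 has the fewest and is eliminated.
Round 2: Plan 6 8, Plan 1 7, Plan 7 6, Plan 9 2. Plan 9 has the fewest and is eliminated.
Round 3: Plan 1 9, Plan 6 8, Plan 7 6. Plan 7 has the fewest and is eliminated.
Round 4: Plan 6 14, Plan 1 9. Plan 6 has a majority.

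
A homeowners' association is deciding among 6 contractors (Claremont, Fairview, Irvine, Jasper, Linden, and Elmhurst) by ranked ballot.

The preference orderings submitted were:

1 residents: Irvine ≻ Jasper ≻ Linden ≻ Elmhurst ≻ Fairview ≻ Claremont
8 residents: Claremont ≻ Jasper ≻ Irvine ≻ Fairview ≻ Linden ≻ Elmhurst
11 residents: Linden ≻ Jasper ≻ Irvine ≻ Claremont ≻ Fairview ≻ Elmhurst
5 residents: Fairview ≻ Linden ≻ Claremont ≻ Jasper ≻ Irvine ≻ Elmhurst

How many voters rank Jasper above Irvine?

Ballots ranking Jasper above Irvine: 8+11+5 = 24.
Ballots ranking Irvine above Jasper: 1.
So 24 of 25 voters prefer Jasper to Irvine.

24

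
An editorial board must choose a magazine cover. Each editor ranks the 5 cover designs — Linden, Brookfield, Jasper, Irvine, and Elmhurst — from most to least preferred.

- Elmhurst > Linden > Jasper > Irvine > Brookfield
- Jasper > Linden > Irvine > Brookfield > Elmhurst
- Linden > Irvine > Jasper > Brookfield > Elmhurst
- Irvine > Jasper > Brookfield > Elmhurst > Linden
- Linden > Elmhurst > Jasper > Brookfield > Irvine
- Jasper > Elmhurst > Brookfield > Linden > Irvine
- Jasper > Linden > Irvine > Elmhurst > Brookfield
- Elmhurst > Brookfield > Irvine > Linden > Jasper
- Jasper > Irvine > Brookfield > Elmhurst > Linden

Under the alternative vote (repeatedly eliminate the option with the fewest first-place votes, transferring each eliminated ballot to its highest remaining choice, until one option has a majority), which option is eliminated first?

Round 1: Jasper 4, Linden 2, Elmhurst 2, Irvine 1, Brookfield 0. Brookfield has the fewest and is eliminated.
Round 2: Jasper 4, Linden 2, Elmhurst 2, Irvine 1. Irvine has the fewest and is eliminated.
Round 3: Jasper 5, Linden 2, Elmhurst 2. Jasper has a majority.

Brookfield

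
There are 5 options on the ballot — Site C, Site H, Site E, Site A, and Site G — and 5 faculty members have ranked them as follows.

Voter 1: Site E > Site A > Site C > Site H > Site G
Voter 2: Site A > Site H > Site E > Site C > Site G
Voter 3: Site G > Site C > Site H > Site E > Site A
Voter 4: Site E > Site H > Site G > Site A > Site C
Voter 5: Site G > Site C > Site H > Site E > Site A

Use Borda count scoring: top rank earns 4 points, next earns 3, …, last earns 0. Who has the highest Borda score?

Site E

Borda scores:
  Site C: 2 + 1 + 3 + 0 + 3 = 9
  Site H: 1 + 3 + 2 + 3 + 2 = 11
  Site E: 4 + 2 + 1 + 4 + 1 = 12
  Site A: 3 + 4 + 0 + 1 + 0 = 8
  Site G: 0 + 0 + 4 + 2 + 4 = 10
Site E has the highest total.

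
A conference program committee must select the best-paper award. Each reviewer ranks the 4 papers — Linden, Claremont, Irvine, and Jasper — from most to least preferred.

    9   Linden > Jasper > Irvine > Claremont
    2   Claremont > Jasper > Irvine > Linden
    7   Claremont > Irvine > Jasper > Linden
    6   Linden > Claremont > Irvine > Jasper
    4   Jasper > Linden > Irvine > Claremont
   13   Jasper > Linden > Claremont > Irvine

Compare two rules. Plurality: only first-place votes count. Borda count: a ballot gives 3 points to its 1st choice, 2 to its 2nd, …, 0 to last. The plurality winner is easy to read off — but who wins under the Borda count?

Plurality first-place counts: Linden 15, Claremont 9, Irvine 0, Jasper 17 → Jasper.
Borda totals: Linden 79, Claremont 52, Irvine 35, Jasper 80 → Jasper.

Jasper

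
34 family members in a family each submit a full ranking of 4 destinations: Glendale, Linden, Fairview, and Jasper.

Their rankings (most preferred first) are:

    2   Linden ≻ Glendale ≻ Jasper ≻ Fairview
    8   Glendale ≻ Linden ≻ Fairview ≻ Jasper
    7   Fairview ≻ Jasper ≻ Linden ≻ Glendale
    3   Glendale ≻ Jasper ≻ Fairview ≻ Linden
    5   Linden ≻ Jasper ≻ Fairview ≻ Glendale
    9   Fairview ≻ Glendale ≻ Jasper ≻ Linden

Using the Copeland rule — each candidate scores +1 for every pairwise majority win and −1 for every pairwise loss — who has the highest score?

Fairview

Pairwise results:
  Glendale vs Linden: Glendale wins 20–14.
  Glendale vs Fairview: Fairview wins 21–13.
  Glendale vs Jasper: Glendale wins 22–12.
  Linden vs Fairview: Fairview wins 19–15.
  Linden vs Jasper: Jasper wins 19–15.
  Fairview vs Jasper: Fairview wins 24–10.
Copeland scores (wins − losses):
  Glendale: 2 − 1 = 1
  Linden: 0 − 3 = -3
  Fairview: 3 − 0 = 3
  Jasper: 1 − 2 = -1
Fairview has the best Copeland score.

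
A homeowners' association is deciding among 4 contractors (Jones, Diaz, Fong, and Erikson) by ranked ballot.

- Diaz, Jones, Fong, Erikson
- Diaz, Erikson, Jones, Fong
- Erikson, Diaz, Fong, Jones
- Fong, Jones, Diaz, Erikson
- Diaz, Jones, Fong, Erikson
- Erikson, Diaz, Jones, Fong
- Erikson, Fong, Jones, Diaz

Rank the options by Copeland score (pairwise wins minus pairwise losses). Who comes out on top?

Diaz

Pairwise results:
  Jones vs Diaz: Diaz wins 5–2.
  Jones vs Fong: Jones wins 4–3.
  Jones vs Erikson: Erikson wins 4–3.
  Diaz vs Fong: Diaz wins 5–2.
  Diaz vs Erikson: Diaz wins 4–3.
  Fong vs Erikson: Erikson wins 4–3.
Copeland scores (wins − losses):
  Jones: 1 − 2 = -1
  Diaz: 3 − 0 = 3
  Fong: 0 − 3 = -3
  Erikson: 2 − 1 = 1
Diaz has the best Copeland score.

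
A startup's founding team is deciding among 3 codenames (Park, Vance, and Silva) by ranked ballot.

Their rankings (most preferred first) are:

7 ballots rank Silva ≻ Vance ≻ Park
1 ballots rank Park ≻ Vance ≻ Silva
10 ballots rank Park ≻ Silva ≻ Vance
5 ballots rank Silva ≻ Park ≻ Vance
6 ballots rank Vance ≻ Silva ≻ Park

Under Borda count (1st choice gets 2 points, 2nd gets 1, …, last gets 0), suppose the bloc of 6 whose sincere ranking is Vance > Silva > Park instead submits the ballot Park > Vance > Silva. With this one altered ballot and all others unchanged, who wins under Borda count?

Park

Borda totals with the altered ballot: Park 39, Vance 14, Silva 34.
The switch changes the winner from Silva to Park.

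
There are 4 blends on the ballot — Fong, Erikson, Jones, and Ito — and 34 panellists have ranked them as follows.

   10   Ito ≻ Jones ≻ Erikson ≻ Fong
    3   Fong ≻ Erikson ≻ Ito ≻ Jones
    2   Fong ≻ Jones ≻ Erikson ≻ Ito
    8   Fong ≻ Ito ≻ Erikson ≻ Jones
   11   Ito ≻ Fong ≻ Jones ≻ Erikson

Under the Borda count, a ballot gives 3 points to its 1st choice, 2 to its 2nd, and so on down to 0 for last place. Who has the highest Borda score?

Borda scores:
  Fong: 10·0 + 3·3 + 2·3 + 8·3 + 11·2 = 61
  Erikson: 10·1 + 3·2 + 2·1 + 8·1 + 11·0 = 26
  Jones: 10·2 + 3·0 + 2·2 + 8·0 + 11·1 = 35
  Ito: 10·3 + 3·1 + 2·0 + 8·2 + 11·3 = 82
Ito has the highest total.

Ito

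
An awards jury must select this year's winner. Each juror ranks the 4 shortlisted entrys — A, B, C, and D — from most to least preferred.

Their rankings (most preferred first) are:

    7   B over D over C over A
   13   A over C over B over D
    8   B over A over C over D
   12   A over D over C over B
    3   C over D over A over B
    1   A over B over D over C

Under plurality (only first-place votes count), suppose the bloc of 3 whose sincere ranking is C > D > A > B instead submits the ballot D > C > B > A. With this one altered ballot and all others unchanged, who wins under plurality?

First-place totals with the altered ballot: A 26, B 15, C 0, D 3.
The winner is unchanged: still A.

A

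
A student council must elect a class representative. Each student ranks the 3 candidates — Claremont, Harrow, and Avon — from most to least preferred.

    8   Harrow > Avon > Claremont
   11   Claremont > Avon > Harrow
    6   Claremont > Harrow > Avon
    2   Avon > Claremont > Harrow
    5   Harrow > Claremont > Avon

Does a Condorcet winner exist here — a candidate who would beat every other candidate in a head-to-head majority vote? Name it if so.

Head-to-head results (32 voters total):
Claremont vs Harrow: Claremont wins 19–13.
Claremont vs Avon: Claremont wins 22–10.
Harrow vs Avon: Harrow wins 19–13.
Claremont beats each rival — Harrow (19–13), Avon (22–10) — so Claremont is the Condorcet winner.

Claremont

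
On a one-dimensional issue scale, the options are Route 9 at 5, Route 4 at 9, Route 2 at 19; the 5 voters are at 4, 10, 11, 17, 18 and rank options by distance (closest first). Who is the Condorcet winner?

Route 4

With single-peaked preferences on a line, the Condorcet winner is the candidate closest to the median voter.
The median voter (position 11) is closest to Route 4 at 9.
Check: Route 4 vs Route 2 — voters closer to Route 4: 3 of 5.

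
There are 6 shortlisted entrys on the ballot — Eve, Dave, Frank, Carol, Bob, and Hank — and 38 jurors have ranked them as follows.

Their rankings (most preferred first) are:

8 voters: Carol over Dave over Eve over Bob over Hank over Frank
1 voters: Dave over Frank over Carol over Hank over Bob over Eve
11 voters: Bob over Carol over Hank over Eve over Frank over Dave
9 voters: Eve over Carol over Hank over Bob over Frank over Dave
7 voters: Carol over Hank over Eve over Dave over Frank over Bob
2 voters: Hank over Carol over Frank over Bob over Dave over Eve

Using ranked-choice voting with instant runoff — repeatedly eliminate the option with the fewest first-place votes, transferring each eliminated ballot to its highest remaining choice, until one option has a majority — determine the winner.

Round 1: Carol 15, Bob 11, Eve 9, Hank 2, Dave 1, Frank 0. Frank has the fewest and is eliminated.
Round 2: Carol 15, Bob 11, Eve 9, Hank 2, Dave 1. Dave has the fewest and is eliminated.
Round 3: Carol 16, Bob 11, Eve 9, Hank 2. Hank has the fewest and is eliminated.
Round 4: Carol 18, Bob 11, Eve 9. Eve has the fewest and is eliminated.
Round 5: Carol 27, Bob 11. Carol has a majority.

Carol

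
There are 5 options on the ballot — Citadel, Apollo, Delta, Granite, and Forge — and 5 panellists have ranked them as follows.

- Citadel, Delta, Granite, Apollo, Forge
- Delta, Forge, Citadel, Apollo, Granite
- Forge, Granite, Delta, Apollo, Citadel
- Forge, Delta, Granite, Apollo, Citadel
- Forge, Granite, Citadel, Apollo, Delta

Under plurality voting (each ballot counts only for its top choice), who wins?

First-place vote totals:
  Citadel: 1
  Apollo: 0
  Delta: 1
  Granite: 0
  Forge: 3
Forge has the most first-place votes.

Forge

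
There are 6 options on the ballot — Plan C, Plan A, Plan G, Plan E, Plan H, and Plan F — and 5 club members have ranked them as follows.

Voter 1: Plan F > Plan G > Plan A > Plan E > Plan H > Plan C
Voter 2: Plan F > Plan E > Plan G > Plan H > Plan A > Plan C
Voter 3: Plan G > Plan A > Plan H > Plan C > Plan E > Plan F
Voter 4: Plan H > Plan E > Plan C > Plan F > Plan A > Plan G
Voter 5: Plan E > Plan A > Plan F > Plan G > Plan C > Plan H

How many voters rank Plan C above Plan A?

1

Ballots ranking Plan C above Plan A: 1.
Ballots ranking Plan A above Plan C: 4.
So 1 of 5 voters prefer Plan C to Plan A.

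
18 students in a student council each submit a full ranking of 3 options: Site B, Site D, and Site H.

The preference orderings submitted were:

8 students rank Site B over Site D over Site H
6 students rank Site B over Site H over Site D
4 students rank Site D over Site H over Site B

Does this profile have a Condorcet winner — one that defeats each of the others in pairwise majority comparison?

Head-to-head results (18 voters total):
Site B vs Site D: Site B wins 14–4.
Site B vs Site H: Site B wins 14–4.
Site D vs Site H: Site D wins 12–6.
Site B beats each rival — Site D (14–4), Site H (14–4) — so Site B is the Condorcet winner.

Yes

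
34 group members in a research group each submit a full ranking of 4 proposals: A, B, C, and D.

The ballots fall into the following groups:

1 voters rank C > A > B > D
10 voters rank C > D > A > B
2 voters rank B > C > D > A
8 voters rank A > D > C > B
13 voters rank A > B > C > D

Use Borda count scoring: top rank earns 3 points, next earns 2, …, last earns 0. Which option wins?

A

Borda scores:
  A: 2 + 10·1 + 2·0 + 8·3 + 13·3 = 75
  B: 1 + 10·0 + 2·3 + 8·0 + 13·2 = 33
  C: 3 + 10·3 + 2·2 + 8·1 + 13·1 = 58
  D: 0 + 10·2 + 2·1 + 8·2 + 13·0 = 38
A has the highest total.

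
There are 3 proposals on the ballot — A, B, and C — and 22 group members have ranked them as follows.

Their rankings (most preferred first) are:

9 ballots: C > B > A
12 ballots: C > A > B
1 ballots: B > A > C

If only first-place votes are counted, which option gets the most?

C

First-place vote totals:
  A: 0
  B: 1
  C: 21
C has the most first-place votes.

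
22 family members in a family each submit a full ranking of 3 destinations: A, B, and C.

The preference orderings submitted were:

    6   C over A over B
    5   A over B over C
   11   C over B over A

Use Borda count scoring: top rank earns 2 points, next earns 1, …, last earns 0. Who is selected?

C

Borda scores:
  A: 6·1 + 5·2 + 11·0 = 16
  B: 6·0 + 5·1 + 11·1 = 16
  C: 6·2 + 5·0 + 11·2 = 34
C has the highest total.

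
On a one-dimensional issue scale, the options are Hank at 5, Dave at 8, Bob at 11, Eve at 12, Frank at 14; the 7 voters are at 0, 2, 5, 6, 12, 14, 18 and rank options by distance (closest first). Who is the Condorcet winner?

With single-peaked preferences on a line, the Condorcet winner is the candidate closest to the median voter.
The median voter (position 6) is closest to Hank at 5.
Check: Hank vs Frank — voters closer to Hank: 4 of 7.

Hank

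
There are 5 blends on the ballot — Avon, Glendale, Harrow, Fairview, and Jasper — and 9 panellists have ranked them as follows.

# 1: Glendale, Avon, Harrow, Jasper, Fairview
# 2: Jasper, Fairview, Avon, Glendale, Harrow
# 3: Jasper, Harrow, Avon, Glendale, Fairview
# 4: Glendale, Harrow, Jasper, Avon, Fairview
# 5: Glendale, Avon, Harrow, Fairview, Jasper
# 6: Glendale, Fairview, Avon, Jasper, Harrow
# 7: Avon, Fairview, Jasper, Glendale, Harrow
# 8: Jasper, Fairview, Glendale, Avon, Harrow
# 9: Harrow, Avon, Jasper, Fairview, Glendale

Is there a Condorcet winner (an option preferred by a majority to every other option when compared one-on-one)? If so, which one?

There is no Condorcet winner

Head-to-head results (9 voters total):
Avon vs Glendale: Glendale wins 5–4.
Avon vs Harrow: Avon wins 6–3.
Avon vs Fairview: Avon wins 6–3.
Avon vs Jasper: Avon wins 5–4.
Glendale vs Harrow: Glendale wins 7–2.
Glendale vs Fairview: Glendale wins 5–4.
Glendale vs Jasper: Jasper wins 5–4.
Harrow vs Fairview: Harrow wins 5–4.
Harrow vs Jasper: Jasper wins 5–4.
Fairview vs Jasper: Jasper wins 6–3.
No candidate beats all others: Avon beats Jasper beats Glendale beats Avon, a majority cycle.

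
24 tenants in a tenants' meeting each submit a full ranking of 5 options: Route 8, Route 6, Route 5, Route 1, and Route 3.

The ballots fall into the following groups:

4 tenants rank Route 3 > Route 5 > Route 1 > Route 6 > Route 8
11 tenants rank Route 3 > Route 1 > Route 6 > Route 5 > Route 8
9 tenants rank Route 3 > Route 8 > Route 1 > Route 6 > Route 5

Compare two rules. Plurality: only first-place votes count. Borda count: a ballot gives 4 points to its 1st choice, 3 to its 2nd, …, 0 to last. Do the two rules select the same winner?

Yes

Plurality first-place counts: Route 8 0, Route 6 0, Route 5 0, Route 1 0, Route 3 24 → Route 3.
Borda totals: Route 8 27, Route 6 35, Route 5 23, Route 1 59, Route 3 96 → Route 3.
The two rules agree on Route 3.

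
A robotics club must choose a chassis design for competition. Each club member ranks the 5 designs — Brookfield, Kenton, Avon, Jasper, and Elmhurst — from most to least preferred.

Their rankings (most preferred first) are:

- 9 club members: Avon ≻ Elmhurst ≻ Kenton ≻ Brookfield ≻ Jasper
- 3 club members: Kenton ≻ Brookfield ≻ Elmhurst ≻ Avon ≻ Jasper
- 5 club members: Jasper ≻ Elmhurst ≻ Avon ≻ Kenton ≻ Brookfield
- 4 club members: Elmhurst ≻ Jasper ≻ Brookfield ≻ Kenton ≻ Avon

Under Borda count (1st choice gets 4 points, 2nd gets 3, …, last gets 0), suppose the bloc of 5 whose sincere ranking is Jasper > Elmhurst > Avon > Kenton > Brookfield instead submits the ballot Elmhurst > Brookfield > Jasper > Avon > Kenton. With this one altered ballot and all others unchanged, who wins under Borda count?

Elmhurst

Borda totals with the altered ballot: Brookfield 41, Kenton 34, Avon 44, Jasper 22, Elmhurst 69.
The winner is unchanged: still Elmhurst.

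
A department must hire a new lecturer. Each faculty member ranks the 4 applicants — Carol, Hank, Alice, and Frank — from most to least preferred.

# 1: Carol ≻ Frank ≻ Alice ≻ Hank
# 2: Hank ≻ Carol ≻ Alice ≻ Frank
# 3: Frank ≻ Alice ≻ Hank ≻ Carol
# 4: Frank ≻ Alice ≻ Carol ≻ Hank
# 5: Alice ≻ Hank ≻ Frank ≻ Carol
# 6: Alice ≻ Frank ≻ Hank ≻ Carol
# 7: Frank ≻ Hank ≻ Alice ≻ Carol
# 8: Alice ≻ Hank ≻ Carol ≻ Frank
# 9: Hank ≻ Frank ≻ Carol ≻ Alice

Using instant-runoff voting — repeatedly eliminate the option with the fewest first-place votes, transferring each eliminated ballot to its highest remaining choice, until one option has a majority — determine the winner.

Frank

Round 1: Alice 3, Frank 3, Hank 2, Carol 1. Carol has the fewest and is eliminated.
Round 2: Frank 4, Alice 3, Hank 2. Hank has the fewest and is eliminated.
Round 3: Frank 5, Alice 4. Frank has a majority.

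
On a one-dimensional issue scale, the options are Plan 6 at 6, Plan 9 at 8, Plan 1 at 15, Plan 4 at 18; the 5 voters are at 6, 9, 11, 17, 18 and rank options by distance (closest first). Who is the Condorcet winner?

With single-peaked preferences on a line, the Condorcet winner is the candidate closest to the median voter.
The median voter (position 11) is closest to Plan 9 at 8.
Check: Plan 9 vs Plan 1 — voters closer to Plan 9: 3 of 5.

Plan 9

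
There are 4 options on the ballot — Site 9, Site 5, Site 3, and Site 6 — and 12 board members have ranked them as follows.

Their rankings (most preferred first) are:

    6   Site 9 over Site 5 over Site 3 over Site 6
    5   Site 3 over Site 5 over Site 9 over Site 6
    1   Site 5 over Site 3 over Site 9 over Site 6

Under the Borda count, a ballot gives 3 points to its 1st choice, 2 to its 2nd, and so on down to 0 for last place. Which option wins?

Site 5

Borda scores:
  Site 9: 6·3 + 5·1 + 1 = 24
  Site 5: 6·2 + 5·2 + 3 = 25
  Site 3: 6·1 + 5·3 + 2 = 23
  Site 6: 6·0 + 5·0 + 0 = 0
Site 5 has the highest total.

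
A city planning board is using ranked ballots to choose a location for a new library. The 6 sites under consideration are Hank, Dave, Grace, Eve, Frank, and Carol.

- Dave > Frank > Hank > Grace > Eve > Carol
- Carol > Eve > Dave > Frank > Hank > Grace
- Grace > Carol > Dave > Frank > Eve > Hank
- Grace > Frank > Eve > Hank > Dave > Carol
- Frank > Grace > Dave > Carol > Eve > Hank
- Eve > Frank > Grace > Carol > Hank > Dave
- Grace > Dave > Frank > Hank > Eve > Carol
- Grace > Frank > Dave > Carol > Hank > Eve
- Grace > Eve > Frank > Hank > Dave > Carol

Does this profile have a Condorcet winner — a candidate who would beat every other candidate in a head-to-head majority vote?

Yes

Head-to-head results (9 voters total):
Hank vs Dave: Dave wins 6–3.
Hank vs Grace: Grace wins 7–2.
Hank vs Eve: Eve wins 6–3.
Hank vs Frank: Frank wins 9–0.
Hank vs Carol: Carol wins 5–4.
Dave vs Grace: Grace wins 7–2.
Dave vs Eve: Dave wins 5–4.
Dave vs Frank: Frank wins 5–4.
Dave vs Carol: Dave wins 6–3.
Grace vs Eve: Grace wins 7–2.
Grace vs Frank: Grace wins 5–4.
Grace vs Carol: Grace wins 8–1.
Eve vs Frank: Frank wins 6–3.
Eve vs Carol: Eve wins 5–4.
Frank vs Carol: Frank wins 7–2.
Grace beats each rival — Hank (7–2), Dave (7–2), Eve (7–2), Frank (5–4), Carol (8–1) — so Grace is the Condorcet winner.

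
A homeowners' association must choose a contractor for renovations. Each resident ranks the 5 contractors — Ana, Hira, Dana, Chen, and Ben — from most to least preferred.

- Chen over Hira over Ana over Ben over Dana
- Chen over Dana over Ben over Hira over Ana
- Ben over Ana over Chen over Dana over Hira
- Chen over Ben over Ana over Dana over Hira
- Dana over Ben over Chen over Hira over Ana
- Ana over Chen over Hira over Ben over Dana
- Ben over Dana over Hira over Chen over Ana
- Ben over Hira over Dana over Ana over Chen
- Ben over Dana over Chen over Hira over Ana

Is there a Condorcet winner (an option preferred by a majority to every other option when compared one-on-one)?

Head-to-head results (9 voters total):
Ana vs Hira: Hira wins 6–3.
Ana vs Dana: Dana wins 5–4.
Ana vs Chen: Chen wins 6–3.
Ana vs Ben: Ben wins 7–2.
Hira vs Dana: Dana wins 6–3.
Hira vs Chen: Chen wins 7–2.
Hira vs Ben: Ben wins 7–2.
Dana vs Chen: Chen wins 5–4.
Dana vs Ben: Ben wins 7–2.
Chen vs Ben: Ben wins 5–4.
Ben beats each rival — Ana (7–2), Hira (7–2), Dana (7–2), Chen (5–4) — so Ben is the Condorcet winner.

Yes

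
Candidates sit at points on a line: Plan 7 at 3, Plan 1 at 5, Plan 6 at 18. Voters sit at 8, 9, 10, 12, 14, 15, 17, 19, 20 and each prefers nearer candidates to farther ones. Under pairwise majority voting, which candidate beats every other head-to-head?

Plan 6

With single-peaked preferences on a line, the Condorcet winner is the candidate closest to the median voter.
The median voter (position 14) is closest to Plan 6 at 18.
Check: Plan 6 vs Plan 7 — voters closer to Plan 6: 6 of 9.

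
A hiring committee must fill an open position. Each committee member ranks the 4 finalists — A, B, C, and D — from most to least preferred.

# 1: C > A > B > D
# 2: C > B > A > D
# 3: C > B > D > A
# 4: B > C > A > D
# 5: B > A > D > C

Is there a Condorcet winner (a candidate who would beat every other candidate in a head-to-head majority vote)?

Head-to-head results (5 voters total):
A vs B: B wins 4–1.
A vs C: C wins 4–1.
A vs D: A wins 4–1.
B vs C: C wins 3–2.
B vs D: B wins 5–0.
C vs D: C wins 4–1.
C beats each rival — A (4–1), B (3–2), D (4–1) — so C is the Condorcet winner.

Yes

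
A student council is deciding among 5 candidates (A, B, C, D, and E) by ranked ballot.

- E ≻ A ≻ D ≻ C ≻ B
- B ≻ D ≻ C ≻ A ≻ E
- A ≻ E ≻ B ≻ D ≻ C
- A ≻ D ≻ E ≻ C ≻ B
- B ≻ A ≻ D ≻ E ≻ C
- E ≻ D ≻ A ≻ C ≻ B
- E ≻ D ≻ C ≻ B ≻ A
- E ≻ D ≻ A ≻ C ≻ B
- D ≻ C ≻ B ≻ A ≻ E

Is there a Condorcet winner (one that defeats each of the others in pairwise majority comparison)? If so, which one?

None — there is no Condorcet winner

Head-to-head results (9 voters total):
A vs B: A wins 5–4.
A vs C: A wins 6–3.
A vs D: D wins 5–4.
A vs E: A wins 5–4.
B vs C: C wins 6–3.
B vs D: D wins 6–3.
B vs E: E wins 6–3.
C vs D: D wins 9–0.
C vs E: E wins 7–2.
D vs E: E wins 5–4.
No candidate beats all others: A beats E beats D beats A, a majority cycle.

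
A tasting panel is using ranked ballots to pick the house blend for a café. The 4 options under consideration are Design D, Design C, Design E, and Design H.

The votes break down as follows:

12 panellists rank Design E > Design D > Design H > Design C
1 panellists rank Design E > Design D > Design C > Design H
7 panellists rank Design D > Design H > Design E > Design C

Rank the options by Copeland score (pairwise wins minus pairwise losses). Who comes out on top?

Pairwise results:
  Design D vs Design C: Design D wins 20–0.
  Design D vs Design E: Design E wins 13–7.
  Design D vs Design H: Design D wins 20–0.
  Design C vs Design E: Design E wins 20–0.
  Design C vs Design H: Design H wins 19–1.
  Design E vs Design H: Design E wins 13–7.
Copeland scores (wins − losses):
  Design D: 2 − 1 = 1
  Design C: 0 − 3 = -3
  Design E: 3 − 0 = 3
  Design H: 1 − 2 = -1
Design E has the best Copeland score.

Design E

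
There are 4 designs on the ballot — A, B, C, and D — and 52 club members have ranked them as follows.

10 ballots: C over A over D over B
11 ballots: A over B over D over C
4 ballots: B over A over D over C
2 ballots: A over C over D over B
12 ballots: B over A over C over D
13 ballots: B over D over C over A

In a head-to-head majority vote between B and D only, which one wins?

Ballots ranking B above D: 11+4+12+13 = 40.
Ballots ranking D above B: 10+2 = 12.
B wins the head-to-head, 40–12.

B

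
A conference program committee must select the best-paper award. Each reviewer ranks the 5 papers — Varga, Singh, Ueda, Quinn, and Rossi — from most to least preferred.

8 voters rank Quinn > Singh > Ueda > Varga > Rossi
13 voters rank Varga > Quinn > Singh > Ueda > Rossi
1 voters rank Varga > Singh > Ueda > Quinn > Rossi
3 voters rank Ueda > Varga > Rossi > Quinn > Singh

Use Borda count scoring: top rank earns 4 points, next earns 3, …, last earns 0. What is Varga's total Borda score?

73

Borda scores:
  Varga: 8·1 + 13·4 + 4 + 3·3 = 73
  Singh: 8·3 + 13·2 + 3 + 3·0 = 53
  Ueda: 8·2 + 13·1 + 2 + 3·4 = 43
  Quinn: 8·4 + 13·3 + 1 + 3·1 = 75
  Rossi: 8·0 + 13·0 + 0 + 3·2 = 6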